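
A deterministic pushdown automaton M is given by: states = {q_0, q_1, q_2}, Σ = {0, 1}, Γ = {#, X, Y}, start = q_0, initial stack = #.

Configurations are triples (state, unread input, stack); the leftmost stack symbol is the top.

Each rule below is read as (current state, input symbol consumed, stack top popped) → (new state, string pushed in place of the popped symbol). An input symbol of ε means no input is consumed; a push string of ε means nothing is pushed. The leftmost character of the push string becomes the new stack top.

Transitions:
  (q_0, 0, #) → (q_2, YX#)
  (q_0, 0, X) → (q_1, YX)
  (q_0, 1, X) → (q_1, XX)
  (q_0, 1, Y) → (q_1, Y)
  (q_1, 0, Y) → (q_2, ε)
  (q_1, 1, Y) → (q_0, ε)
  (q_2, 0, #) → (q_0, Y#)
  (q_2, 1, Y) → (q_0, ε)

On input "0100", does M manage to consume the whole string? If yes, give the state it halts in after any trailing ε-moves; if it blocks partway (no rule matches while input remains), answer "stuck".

(q_0, 0100, #) ⊢ (q_2, 100, YX#) ⊢ (q_0, 00, X#) ⊢ (q_1, 0, YX#) ⊢ (q_2, ε, X#)
All input consumed; M is in state q_2.

q_2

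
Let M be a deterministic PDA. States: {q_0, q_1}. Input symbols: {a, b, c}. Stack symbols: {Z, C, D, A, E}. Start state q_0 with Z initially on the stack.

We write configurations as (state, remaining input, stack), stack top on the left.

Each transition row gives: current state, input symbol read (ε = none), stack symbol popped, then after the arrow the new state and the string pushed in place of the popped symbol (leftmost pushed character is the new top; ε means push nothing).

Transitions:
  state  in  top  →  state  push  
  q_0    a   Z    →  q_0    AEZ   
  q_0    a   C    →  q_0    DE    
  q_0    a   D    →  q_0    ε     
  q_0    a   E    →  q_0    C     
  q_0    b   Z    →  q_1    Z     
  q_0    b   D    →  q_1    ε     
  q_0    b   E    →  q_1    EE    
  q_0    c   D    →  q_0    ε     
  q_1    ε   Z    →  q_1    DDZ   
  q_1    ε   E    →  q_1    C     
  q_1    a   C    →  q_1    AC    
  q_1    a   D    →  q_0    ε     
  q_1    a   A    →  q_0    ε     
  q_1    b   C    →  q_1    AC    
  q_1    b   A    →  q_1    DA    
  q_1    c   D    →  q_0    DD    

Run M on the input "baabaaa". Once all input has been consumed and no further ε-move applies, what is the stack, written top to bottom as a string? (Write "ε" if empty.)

AEZ

(q_0, baabaaa, Z)
  read b, top Z: go to q_1, push Z → (q_1, aabaaa, Z)
  ε-move, top Z: go to q_1, push DDZ → (q_1, aabaaa, DDZ)
  read a, top D: go to q_0, push ε → (q_0, abaaa, DZ)
  read a, top D: go to q_0, push ε → (q_0, baaa, Z)
  read b, top Z: go to q_1, push Z → (q_1, aaa, Z)
  ε-move, top Z: go to q_1, push DDZ → (q_1, aaa, DDZ)
  read a, top D: go to q_0, push ε → (q_0, aa, DZ)
  read a, top D: go to q_0, push ε → (q_0, a, Z)
  read a, top Z: go to q_0, push AEZ → (q_0, ε, AEZ)
All input consumed in state q_0 with stack AEZ.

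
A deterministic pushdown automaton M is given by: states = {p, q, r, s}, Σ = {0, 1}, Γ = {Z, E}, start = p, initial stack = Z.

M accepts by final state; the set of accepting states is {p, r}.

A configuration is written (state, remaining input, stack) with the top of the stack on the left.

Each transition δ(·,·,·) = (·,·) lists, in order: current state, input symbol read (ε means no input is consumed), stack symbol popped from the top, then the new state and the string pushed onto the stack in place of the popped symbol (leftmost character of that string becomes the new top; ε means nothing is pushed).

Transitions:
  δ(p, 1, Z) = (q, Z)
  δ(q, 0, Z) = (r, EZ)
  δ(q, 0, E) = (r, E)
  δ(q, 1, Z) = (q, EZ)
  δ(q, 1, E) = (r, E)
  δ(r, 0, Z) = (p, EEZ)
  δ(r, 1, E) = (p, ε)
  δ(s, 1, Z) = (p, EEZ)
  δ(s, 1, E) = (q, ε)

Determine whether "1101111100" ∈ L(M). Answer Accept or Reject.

Reject

(p, 1101111100, Z)
  read 1, top Z: go to q, push Z → (q, 101111100, Z)
  read 1, top Z: go to q, push EZ → (q, 01111100, EZ)
  read 0, top E: go to r, push E → (r, 1111100, EZ)
  read 1, top E: go to p, push ε → (p, 111100, Z)
  read 1, top Z: go to q, push Z → (q, 11100, Z)
  read 1, top Z: go to q, push EZ → (q, 1100, EZ)
  read 1, top E: go to r, push E → (r, 100, EZ)
  read 1, top E: go to p, push ε → (p, 00, Z)
No transition applies at (p, 00, Z); input not fully consumed.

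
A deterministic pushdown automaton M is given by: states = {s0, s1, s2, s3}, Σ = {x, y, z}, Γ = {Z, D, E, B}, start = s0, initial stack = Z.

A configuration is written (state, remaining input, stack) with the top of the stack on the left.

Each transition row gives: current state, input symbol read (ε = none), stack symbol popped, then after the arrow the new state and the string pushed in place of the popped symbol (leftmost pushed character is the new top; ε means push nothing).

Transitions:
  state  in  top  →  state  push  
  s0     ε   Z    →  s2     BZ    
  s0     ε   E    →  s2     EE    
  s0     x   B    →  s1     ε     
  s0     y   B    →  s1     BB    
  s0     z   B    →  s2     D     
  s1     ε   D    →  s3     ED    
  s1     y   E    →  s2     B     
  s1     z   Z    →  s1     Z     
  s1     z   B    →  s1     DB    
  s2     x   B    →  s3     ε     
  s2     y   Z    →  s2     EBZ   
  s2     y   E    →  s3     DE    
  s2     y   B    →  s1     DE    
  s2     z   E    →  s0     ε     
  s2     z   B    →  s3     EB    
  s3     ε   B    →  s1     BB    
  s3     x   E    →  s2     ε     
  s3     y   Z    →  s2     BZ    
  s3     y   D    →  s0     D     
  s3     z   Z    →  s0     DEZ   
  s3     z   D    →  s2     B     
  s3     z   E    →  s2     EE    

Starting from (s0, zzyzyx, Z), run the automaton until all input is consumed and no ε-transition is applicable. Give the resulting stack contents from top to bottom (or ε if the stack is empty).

DEEEBZ

(s0, zzyzyx, Z)
  ε-move, top Z: go to s2, push BZ → (s2, zzyzyx, BZ)
  read z, top B: go to s3, push EB → (s3, zyzyx, EBZ)
  read z, top E: go to s2, push EE → (s2, yzyx, EEBZ)
  read y, top E: go to s3, push DE → (s3, zyx, DEEBZ)
  read z, top D: go to s2, push B → (s2, yx, BEEBZ)
  read y, top B: go to s1, push DE → (s1, x, DEEEBZ)
  ε-move, top D: go to s3, push ED → (s3, x, EDEEEBZ)
  read x, top E: go to s2, push ε → (s2, ε, DEEEBZ)
All input consumed in state s2 with stack DEEEBZ.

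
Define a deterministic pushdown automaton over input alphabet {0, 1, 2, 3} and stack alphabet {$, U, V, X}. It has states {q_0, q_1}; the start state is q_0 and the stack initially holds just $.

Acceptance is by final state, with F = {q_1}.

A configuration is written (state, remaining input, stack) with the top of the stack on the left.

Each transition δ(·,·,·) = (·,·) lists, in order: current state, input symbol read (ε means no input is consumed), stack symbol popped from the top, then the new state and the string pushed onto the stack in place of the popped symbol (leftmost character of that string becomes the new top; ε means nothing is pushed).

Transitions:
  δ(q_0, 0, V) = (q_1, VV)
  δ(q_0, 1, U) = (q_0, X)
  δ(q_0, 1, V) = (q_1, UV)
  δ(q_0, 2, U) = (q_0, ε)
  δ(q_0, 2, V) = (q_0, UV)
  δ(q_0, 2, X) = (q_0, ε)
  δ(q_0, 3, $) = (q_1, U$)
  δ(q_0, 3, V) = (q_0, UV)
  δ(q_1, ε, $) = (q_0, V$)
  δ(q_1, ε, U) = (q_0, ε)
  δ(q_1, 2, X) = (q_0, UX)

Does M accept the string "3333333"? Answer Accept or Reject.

Accept

(q_0, 3333333, $)
  read 3, top $: go to q_1, push U$ → (q_1, 333333, U$)
  ε-move, top U: go to q_0, push ε → (q_0, 333333, $)
  read 3, top $: go to q_1, push U$ → (q_1, 33333, U$)
  ε-move, top U: go to q_0, push ε → (q_0, 33333, $)
  read 3, top $: go to q_1, push U$ → (q_1, 3333, U$)
  ε-move, top U: go to q_0, push ε → (q_0, 3333, $)
  read 3, top $: go to q_1, push U$ → (q_1, 333, U$)
  ε-move, top U: go to q_0, push ε → (q_0, 333, $)
  read 3, top $: go to q_1, push U$ → (q_1, 33, U$)
  ε-move, top U: go to q_0, push ε → (q_0, 33, $)
  read 3, top $: go to q_1, push U$ → (q_1, 3, U$)
  ε-move, top U: go to q_0, push ε → (q_0, 3, $)
  read 3, top $: go to q_1, push U$ → (q_1, ε, U$)
All input consumed; state q_1 ∈ F.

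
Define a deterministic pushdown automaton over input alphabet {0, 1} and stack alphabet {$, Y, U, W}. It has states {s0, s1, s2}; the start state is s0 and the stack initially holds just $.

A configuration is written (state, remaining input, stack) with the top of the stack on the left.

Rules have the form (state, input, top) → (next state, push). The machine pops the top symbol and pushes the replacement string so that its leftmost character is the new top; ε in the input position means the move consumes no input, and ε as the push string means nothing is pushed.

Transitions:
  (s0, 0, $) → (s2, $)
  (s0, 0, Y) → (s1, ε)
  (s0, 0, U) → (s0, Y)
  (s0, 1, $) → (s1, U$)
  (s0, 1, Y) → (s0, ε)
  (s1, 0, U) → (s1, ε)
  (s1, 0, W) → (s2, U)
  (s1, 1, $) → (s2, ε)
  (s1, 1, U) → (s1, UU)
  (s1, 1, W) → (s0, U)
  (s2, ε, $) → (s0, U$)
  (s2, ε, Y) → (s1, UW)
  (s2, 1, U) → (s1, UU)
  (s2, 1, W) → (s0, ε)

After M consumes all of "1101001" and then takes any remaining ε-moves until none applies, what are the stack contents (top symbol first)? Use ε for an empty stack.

ε

(s0, 1101001, $)
  read 1, top $: go to s1, push U$ → (s1, 101001, U$)
  read 1, top U: go to s1, push UU → (s1, 01001, UU$)
  read 0, top U: go to s1, push ε → (s1, 1001, U$)
  read 1, top U: go to s1, push UU → (s1, 001, UU$)
  read 0, top U: go to s1, push ε → (s1, 01, U$)
  read 0, top U: go to s1, push ε → (s1, 1, $)
  read 1, top $: go to s2, push ε → (s2, ε, ε)
All input consumed in state s2 with stack ε.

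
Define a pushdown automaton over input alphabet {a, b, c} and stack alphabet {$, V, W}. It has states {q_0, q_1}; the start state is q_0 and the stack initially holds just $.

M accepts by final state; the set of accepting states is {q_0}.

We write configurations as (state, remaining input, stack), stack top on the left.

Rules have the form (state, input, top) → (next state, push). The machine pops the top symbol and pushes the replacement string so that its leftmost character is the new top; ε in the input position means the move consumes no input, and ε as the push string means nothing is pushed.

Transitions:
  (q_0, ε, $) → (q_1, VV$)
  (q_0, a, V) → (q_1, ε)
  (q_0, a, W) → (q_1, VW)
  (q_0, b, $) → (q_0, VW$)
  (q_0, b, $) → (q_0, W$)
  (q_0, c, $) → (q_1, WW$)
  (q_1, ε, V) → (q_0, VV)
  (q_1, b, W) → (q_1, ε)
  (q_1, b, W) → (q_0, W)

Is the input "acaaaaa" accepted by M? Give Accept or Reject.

No computation consumes all input and reaches a final state.

Reject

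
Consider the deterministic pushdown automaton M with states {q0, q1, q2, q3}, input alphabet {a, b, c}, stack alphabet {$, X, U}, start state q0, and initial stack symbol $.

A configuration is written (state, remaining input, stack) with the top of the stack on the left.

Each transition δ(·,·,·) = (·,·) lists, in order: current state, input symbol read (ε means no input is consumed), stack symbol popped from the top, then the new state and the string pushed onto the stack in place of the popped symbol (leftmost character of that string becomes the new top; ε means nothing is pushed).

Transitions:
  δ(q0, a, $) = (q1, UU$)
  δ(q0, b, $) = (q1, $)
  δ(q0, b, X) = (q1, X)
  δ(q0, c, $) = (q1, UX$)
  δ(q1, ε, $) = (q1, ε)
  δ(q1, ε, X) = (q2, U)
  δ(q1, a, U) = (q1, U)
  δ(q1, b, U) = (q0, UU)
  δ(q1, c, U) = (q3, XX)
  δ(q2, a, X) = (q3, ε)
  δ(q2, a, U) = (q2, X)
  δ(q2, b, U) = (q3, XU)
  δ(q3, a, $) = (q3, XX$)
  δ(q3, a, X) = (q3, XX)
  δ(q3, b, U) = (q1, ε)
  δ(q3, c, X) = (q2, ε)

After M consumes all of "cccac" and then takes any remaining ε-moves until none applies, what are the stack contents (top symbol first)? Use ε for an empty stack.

(q0, cccac, $) ⊢ (q1, ccac, UX$) ⊢ (q3, cac, XXX$) ⊢ (q2, ac, XX$) ⊢ (q3, c, X$) ⊢ (q2, ε, $)
All input consumed in state q2 with stack $.

$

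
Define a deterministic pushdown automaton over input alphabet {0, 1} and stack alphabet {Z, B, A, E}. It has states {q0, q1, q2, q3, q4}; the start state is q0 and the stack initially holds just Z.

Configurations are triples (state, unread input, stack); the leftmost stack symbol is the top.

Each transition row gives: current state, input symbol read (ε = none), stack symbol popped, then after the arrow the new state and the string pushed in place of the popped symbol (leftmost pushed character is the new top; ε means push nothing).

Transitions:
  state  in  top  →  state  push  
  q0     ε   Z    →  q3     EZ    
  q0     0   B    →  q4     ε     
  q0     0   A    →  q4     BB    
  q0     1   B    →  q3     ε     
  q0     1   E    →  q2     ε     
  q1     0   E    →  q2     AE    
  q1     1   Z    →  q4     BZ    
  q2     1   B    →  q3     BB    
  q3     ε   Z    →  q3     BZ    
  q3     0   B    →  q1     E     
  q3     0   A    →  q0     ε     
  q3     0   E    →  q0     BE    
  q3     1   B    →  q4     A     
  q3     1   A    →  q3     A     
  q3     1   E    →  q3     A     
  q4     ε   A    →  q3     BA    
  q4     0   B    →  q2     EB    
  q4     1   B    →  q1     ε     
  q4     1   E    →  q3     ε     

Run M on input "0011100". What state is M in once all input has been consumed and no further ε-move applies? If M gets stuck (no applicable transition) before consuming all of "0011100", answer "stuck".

(q0, 0011100, Z)
  ε-move, top Z: go to q3, push EZ → (q3, 0011100, EZ)
  read 0, top E: go to q0, push BE → (q0, 011100, BEZ)
  read 0, top B: go to q4, push ε → (q4, 11100, EZ)
  read 1, top E: go to q3, push ε → (q3, 1100, Z)
  ε-move, top Z: go to q3, push BZ → (q3, 1100, BZ)
  read 1, top B: go to q4, push A → (q4, 100, AZ)
  ε-move, top A: go to q3, push BA → (q3, 100, BAZ)
  read 1, top B: go to q4, push A → (q4, 00, AAZ)
  ε-move, top A: go to q3, push BA → (q3, 00, BAAZ)
  read 0, top B: go to q1, push E → (q1, 0, EAAZ)
  read 0, top E: go to q2, push AE → (q2, ε, AEAAZ)
All input consumed; M is in state q2.

q2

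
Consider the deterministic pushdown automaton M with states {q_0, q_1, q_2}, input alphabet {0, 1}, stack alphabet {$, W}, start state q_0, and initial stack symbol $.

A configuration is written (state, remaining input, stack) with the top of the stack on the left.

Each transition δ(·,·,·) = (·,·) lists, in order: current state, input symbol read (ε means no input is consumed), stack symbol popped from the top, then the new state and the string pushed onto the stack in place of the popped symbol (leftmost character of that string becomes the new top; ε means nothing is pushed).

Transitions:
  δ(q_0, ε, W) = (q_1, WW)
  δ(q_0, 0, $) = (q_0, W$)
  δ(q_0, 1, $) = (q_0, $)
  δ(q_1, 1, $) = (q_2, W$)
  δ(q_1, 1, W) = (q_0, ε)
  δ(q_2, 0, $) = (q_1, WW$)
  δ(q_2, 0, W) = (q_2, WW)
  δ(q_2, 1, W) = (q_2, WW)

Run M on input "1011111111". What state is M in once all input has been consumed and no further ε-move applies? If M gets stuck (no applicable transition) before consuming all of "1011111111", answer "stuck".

q_1

(q_0, 1011111111, $)
  read 1, top $: go to q_0, push $ → (q_0, 011111111, $)
  read 0, top $: go to q_0, push W$ → (q_0, 11111111, W$)
  ε-move, top W: go to q_1, push WW → (q_1, 11111111, WW$)
  read 1, top W: go to q_0, push ε → (q_0, 1111111, W$)
  ε-move, top W: go to q_1, push WW → (q_1, 1111111, WW$)
  read 1, top W: go to q_0, push ε → (q_0, 111111, W$)
  ε-move, top W: go to q_1, push WW → (q_1, 111111, WW$)
  read 1, top W: go to q_0, push ε → (q_0, 11111, W$)
  ε-move, top W: go to q_1, push WW → (q_1, 11111, WW$)
  read 1, top W: go to q_0, push ε → (q_0, 1111, W$)
  ε-move, top W: go to q_1, push WW → (q_1, 1111, WW$)
  read 1, top W: go to q_0, push ε → (q_0, 111, W$)
  ε-move, top W: go to q_1, push WW → (q_1, 111, WW$)
  read 1, top W: go to q_0, push ε → (q_0, 11, W$)
  ε-move, top W: go to q_1, push WW → (q_1, 11, WW$)
  read 1, top W: go to q_0, push ε → (q_0, 1, W$)
  ε-move, top W: go to q_1, push WW → (q_1, 1, WW$)
  read 1, top W: go to q_0, push ε → (q_0, ε, W$)
  ε-move, top W: go to q_1, push WW → (q_1, ε, WW$)
All input consumed; M is in state q_1.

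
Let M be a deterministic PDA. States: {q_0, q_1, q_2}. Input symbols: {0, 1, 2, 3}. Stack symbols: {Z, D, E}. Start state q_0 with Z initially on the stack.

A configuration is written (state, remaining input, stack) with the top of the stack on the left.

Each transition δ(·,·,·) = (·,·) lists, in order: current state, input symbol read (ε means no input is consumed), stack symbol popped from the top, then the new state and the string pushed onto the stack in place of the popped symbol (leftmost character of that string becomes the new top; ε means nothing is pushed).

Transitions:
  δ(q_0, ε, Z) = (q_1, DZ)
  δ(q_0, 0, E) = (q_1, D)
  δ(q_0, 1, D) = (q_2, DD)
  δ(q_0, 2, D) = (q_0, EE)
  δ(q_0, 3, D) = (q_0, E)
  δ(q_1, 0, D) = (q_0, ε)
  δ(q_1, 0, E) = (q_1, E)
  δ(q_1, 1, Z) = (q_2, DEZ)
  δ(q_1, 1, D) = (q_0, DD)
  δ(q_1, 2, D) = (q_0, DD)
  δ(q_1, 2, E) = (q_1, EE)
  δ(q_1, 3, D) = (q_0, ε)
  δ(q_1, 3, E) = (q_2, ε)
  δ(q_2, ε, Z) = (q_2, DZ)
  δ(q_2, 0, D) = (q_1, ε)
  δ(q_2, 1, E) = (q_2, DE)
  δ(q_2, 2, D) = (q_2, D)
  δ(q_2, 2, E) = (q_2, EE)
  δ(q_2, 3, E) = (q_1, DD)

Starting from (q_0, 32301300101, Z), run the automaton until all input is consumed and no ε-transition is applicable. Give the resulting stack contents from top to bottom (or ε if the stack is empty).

(q_0, 32301300101, Z) ⊢ (q_1, 32301300101, DZ) ⊢ (q_0, 2301300101, Z) ⊢ (q_1, 2301300101, DZ) ⊢ (q_0, 301300101, DDZ) ⊢ (q_0, 01300101, EDZ) ⊢ (q_1, 1300101, DDZ) ⊢ (q_0, 300101, DDDZ) ⊢ (q_0, 00101, EDDZ) ⊢ (q_1, 0101, DDDZ) ⊢ (q_0, 101, DDZ) ⊢ (q_2, 01, DDDZ) ⊢ (q_1, 1, DDZ) ⊢ (q_0, ε, DDDZ)
All input consumed in state q_0 with stack DDDZ.

DDDZ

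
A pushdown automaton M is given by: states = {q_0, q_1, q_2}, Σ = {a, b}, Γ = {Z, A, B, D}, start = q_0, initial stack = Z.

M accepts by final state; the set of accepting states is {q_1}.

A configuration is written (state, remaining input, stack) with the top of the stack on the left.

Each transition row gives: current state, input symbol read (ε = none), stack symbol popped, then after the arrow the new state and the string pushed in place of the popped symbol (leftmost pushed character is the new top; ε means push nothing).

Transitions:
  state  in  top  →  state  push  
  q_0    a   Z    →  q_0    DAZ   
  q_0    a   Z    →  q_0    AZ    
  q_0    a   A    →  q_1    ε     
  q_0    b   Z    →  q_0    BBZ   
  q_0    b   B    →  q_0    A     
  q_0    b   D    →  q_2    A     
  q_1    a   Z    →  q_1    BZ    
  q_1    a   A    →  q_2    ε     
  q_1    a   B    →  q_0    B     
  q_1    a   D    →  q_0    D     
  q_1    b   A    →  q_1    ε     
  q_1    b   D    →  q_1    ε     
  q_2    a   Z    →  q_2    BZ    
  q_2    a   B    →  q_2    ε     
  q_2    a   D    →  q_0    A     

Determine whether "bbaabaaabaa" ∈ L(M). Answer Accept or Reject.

One accepting computation: (q_0, bbaabaaabaa, Z) ⊢ (q_0, baabaaabaa, BBZ) ⊢ (q_0, aabaaabaa, ABZ) ⊢ (q_1, abaaabaa, BZ) ⊢ (q_0, baaabaa, BZ) ⊢ (q_0, aaabaa, AZ) ⊢ (q_1, aabaa, Z) ⊢ (q_1, abaa, BZ) ⊢ (q_0, baa, BZ) ⊢ (q_0, aa, AZ) ⊢ (q_1, a, Z) ⊢ (q_1, ε, BZ)
All input consumed and state q_1 ∈ F.

Accept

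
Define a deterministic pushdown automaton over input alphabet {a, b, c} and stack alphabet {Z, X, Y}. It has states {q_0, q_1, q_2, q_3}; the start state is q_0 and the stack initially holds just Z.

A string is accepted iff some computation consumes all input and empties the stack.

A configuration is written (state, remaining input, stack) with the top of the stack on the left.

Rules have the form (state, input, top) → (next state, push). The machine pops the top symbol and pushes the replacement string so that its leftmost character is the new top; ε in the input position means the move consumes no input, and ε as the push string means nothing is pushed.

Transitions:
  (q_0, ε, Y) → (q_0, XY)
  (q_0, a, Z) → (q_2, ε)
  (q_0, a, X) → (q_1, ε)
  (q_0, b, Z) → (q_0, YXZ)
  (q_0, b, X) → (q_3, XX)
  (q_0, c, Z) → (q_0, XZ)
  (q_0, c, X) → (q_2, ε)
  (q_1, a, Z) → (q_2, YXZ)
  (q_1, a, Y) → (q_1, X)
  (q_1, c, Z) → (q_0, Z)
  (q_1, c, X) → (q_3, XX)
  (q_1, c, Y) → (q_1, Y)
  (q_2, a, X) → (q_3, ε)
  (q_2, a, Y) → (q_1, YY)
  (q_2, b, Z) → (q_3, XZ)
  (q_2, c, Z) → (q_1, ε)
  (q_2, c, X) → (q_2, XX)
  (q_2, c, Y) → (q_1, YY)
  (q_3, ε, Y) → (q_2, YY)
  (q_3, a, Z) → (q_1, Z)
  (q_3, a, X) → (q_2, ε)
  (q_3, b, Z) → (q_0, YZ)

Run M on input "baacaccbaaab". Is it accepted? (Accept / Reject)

(q_0, baacaccbaaab, Z)
  read b, top Z: go to q_0, push YXZ → (q_0, aacaccbaaab, YXZ)
  ε-move, top Y: go to q_0, push XY → (q_0, aacaccbaaab, XYXZ)
  read a, top X: go to q_1, push ε → (q_1, acaccbaaab, YXZ)
  read a, top Y: go to q_1, push X → (q_1, caccbaaab, XXZ)
  read c, top X: go to q_3, push XX → (q_3, accbaaab, XXXZ)
  read a, top X: go to q_2, push ε → (q_2, ccbaaab, XXZ)
  read c, top X: go to q_2, push XX → (q_2, cbaaab, XXXZ)
  read c, top X: go to q_2, push XX → (q_2, baaab, XXXXZ)
No transition applies at (q_2, baaab, XXXXZ); input not fully consumed.

Reject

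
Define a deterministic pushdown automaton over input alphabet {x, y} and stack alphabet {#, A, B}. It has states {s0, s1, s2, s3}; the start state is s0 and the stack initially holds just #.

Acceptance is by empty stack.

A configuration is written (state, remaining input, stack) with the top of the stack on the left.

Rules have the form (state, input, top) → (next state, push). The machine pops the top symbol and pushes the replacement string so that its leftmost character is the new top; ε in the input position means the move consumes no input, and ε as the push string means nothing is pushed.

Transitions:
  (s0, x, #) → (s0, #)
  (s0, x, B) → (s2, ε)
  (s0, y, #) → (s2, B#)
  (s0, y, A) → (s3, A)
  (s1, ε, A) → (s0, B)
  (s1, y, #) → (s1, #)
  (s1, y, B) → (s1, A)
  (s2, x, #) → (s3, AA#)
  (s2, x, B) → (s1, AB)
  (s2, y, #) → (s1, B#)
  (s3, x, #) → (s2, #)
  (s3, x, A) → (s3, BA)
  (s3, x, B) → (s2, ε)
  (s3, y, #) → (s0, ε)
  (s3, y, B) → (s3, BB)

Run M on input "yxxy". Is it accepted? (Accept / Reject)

(s0, yxxy, #) ⊢ (s2, xxy, B#) ⊢ (s1, xy, AB#) ⊢ (s0, xy, BB#) ⊢ (s2, y, B#)
No transition applies at (s2, y, B#); input not fully consumed.

Reject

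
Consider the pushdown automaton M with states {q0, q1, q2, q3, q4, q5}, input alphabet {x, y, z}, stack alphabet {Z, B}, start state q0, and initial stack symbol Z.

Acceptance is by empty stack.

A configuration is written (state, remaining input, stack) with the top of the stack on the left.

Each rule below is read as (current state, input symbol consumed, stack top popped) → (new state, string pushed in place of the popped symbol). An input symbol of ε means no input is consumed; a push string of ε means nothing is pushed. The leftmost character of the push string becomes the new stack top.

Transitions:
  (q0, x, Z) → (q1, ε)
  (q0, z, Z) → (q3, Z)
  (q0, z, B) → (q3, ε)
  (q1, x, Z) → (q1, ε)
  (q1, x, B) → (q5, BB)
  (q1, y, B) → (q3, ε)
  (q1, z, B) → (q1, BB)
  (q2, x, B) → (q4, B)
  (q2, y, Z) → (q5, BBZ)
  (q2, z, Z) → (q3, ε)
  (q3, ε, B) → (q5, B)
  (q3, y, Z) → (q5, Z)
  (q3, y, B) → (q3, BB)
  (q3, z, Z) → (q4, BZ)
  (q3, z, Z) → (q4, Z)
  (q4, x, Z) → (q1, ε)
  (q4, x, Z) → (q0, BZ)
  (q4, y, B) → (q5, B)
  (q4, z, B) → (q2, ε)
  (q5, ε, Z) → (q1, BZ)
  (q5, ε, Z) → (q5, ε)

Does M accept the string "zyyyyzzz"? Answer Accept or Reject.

One accepting computation: (q0, zyyyyzzz, Z) ⊢ (q3, yyyyzzz, Z) ⊢ (q5, yyyzzz, Z) ⊢ (q1, yyyzzz, BZ) ⊢ (q3, yyzzz, Z) ⊢ (q5, yzzz, Z) ⊢ (q1, yzzz, BZ) ⊢ (q3, zzz, Z) ⊢ (q4, zz, BZ) ⊢ (q2, z, Z) ⊢ (q3, ε, ε)
All input consumed and the stack is empty.

Accept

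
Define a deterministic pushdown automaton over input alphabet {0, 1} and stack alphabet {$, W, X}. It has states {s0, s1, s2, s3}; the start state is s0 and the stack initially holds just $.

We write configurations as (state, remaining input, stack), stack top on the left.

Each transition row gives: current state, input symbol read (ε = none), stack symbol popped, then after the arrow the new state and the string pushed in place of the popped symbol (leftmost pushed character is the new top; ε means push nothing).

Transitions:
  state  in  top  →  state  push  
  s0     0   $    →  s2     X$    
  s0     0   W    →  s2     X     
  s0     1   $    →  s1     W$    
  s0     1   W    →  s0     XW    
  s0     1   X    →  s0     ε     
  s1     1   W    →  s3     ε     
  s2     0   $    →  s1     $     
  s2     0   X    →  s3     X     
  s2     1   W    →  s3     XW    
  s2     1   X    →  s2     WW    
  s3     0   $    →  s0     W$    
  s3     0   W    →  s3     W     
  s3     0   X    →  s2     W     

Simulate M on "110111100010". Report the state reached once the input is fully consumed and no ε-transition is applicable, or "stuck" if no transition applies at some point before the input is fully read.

(s0, 110111100010, $) ⊢ (s1, 10111100010, W$) ⊢ (s3, 0111100010, $) ⊢ (s0, 111100010, W$) ⊢ (s0, 11100010, XW$) ⊢ (s0, 1100010, W$) ⊢ (s0, 100010, XW$) ⊢ (s0, 00010, W$) ⊢ (s2, 0010, X$) ⊢ (s3, 010, X$) ⊢ (s2, 10, W$) ⊢ (s3, 0, XW$) ⊢ (s2, ε, WW$)
All input consumed; M is in state s2.

s2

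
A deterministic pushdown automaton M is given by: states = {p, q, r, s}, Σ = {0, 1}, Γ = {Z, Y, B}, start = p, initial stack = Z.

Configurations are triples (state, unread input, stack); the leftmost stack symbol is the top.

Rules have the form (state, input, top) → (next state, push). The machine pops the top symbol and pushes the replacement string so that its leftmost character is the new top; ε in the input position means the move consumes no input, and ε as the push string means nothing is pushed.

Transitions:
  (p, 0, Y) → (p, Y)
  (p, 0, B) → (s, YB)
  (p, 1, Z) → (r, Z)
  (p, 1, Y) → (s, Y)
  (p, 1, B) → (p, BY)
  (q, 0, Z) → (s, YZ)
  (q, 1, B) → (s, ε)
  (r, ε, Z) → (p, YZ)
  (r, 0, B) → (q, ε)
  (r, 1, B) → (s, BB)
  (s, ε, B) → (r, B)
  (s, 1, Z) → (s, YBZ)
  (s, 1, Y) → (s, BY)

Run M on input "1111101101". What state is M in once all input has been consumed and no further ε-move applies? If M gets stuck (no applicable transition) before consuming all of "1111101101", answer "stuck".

s

(p, 1111101101, Z) ⊢ (r, 111101101, Z) ⊢ (p, 111101101, YZ) ⊢ (s, 11101101, YZ) ⊢ (s, 1101101, BYZ) ⊢ (r, 1101101, BYZ) ⊢ (s, 101101, BBYZ) ⊢ (r, 101101, BBYZ) ⊢ (s, 01101, BBBYZ) ⊢ (r, 01101, BBBYZ) ⊢ (q, 1101, BBYZ) ⊢ (s, 101, BYZ) ⊢ (r, 101, BYZ) ⊢ (s, 01, BBYZ) ⊢ (r, 01, BBYZ) ⊢ (q, 1, BYZ) ⊢ (s, ε, YZ)
All input consumed; M is in state s.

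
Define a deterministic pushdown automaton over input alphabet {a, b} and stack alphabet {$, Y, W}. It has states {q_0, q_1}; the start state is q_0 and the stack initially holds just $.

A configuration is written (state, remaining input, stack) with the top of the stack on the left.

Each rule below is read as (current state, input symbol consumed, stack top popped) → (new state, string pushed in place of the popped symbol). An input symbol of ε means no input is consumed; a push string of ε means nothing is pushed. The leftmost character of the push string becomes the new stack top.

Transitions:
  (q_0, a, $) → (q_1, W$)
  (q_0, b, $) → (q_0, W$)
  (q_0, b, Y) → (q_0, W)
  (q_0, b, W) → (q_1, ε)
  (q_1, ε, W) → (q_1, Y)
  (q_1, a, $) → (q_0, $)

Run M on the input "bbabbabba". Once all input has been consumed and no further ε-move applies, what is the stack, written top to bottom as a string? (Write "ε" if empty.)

$

(q_0, bbabbabba, $) ⊢ (q_0, babbabba, W$) ⊢ (q_1, abbabba, $) ⊢ (q_0, bbabba, $) ⊢ (q_0, babba, W$) ⊢ (q_1, abba, $) ⊢ (q_0, bba, $) ⊢ (q_0, ba, W$) ⊢ (q_1, a, $) ⊢ (q_0, ε, $)
All input consumed in state q_0 with stack $.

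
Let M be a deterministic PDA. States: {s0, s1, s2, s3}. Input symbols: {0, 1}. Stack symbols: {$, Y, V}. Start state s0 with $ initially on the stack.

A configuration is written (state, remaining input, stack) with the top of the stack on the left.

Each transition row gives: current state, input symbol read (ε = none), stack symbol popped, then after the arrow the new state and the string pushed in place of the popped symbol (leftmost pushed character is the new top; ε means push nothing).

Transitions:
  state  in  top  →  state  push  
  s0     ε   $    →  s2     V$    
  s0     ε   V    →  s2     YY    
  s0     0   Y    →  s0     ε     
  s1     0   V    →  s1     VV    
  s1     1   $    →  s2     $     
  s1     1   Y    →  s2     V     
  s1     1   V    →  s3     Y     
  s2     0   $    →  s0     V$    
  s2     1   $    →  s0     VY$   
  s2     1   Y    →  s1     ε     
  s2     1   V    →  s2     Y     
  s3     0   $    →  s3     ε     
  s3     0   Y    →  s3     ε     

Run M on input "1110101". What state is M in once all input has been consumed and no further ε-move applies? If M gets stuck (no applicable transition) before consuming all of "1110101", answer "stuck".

(s0, 1110101, $)
  ε-move, top $: go to s2, push V$ → (s2, 1110101, V$)
  read 1, top V: go to s2, push Y → (s2, 110101, Y$)
  read 1, top Y: go to s1, push ε → (s1, 10101, $)
  read 1, top $: go to s2, push $ → (s2, 0101, $)
  read 0, top $: go to s0, push V$ → (s0, 101, V$)
  ε-move, top V: go to s2, push YY → (s2, 101, YY$)
  read 1, top Y: go to s1, push ε → (s1, 01, Y$)
No transition for (s1, 0, top Y); M blocks with input 01 remaining.

stuck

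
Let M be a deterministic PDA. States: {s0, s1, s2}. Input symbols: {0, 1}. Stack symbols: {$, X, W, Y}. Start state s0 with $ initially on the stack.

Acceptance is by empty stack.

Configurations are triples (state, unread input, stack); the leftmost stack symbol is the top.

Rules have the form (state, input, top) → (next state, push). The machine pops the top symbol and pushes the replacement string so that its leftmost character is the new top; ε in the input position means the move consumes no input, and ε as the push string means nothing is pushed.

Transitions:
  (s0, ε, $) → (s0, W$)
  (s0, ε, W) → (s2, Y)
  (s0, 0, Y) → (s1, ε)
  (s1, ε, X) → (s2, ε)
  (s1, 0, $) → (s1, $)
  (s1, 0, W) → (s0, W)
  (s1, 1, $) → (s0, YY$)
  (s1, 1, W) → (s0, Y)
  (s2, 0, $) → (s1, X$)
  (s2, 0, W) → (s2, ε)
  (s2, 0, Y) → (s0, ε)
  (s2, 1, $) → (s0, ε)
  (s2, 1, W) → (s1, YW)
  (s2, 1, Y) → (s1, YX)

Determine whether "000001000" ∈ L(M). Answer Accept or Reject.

(s0, 000001000, $)
  ε-move, top $: go to s0, push W$ → (s0, 000001000, W$)
  ε-move, top W: go to s2, push Y → (s2, 000001000, Y$)
  read 0, top Y: go to s0, push ε → (s0, 00001000, $)
  ε-move, top $: go to s0, push W$ → (s0, 00001000, W$)
  ε-move, top W: go to s2, push Y → (s2, 00001000, Y$)
  read 0, top Y: go to s0, push ε → (s0, 0001000, $)
  ε-move, top $: go to s0, push W$ → (s0, 0001000, W$)
  ε-move, top W: go to s2, push Y → (s2, 0001000, Y$)
  read 0, top Y: go to s0, push ε → (s0, 001000, $)
  ε-move, top $: go to s0, push W$ → (s0, 001000, W$)
  ε-move, top W: go to s2, push Y → (s2, 001000, Y$)
  read 0, top Y: go to s0, push ε → (s0, 01000, $)
  ε-move, top $: go to s0, push W$ → (s0, 01000, W$)
  ε-move, top W: go to s2, push Y → (s2, 01000, Y$)
  read 0, top Y: go to s0, push ε → (s0, 1000, $)
  ε-move, top $: go to s0, push W$ → (s0, 1000, W$)
  ε-move, top W: go to s2, push Y → (s2, 1000, Y$)
  read 1, top Y: go to s1, push YX → (s1, 000, YX$)
No transition applies at (s1, 000, YX$); input not fully consumed.

Reject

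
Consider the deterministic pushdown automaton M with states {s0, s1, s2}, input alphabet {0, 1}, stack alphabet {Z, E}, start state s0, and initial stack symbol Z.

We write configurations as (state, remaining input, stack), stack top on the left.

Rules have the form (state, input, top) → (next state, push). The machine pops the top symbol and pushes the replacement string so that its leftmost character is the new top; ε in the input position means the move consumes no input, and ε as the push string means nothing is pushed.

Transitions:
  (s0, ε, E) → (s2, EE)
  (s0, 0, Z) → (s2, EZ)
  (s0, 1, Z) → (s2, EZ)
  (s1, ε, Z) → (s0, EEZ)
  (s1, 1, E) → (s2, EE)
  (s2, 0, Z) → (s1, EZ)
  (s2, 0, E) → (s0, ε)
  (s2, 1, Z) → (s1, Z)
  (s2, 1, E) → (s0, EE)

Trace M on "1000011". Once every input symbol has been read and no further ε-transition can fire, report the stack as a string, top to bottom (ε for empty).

(s0, 1000011, Z)
  read 1, top Z: go to s2, push EZ → (s2, 000011, EZ)
  read 0, top E: go to s0, push ε → (s0, 00011, Z)
  read 0, top Z: go to s2, push EZ → (s2, 0011, EZ)
  read 0, top E: go to s0, push ε → (s0, 011, Z)
  read 0, top Z: go to s2, push EZ → (s2, 11, EZ)
  read 1, top E: go to s0, push EE → (s0, 1, EEZ)
  ε-move, top E: go to s2, push EE → (s2, 1, EEEZ)
  read 1, top E: go to s0, push EE → (s0, ε, EEEEZ)
  ε-move, top E: go to s2, push EE → (s2, ε, EEEEEZ)
All input consumed in state s2 with stack EEEEEZ.

EEEEEZ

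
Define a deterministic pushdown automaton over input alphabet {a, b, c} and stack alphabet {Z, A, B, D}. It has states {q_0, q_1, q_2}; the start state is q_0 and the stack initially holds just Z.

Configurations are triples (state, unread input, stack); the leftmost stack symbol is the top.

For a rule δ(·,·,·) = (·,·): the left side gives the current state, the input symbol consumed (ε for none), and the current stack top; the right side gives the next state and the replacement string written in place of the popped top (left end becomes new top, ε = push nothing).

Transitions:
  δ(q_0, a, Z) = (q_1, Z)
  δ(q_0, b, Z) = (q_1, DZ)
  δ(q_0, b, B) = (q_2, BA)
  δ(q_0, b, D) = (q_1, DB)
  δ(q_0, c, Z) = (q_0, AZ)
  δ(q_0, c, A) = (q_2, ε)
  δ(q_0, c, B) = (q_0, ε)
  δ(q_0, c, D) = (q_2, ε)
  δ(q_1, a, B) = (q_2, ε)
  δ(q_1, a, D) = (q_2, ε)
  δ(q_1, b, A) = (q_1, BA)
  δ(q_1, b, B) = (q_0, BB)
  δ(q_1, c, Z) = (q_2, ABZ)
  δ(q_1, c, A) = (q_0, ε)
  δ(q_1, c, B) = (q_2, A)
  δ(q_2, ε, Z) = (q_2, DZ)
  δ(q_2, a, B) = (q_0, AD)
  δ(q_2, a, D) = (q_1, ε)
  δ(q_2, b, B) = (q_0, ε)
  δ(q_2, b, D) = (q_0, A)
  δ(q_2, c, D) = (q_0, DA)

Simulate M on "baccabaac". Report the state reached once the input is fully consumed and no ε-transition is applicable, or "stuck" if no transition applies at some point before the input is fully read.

stuck

(q_0, baccabaac, Z)
  read b, top Z: go to q_1, push DZ → (q_1, accabaac, DZ)
  read a, top D: go to q_2, push ε → (q_2, ccabaac, Z)
  ε-move, top Z: go to q_2, push DZ → (q_2, ccabaac, DZ)
  read c, top D: go to q_0, push DA → (q_0, cabaac, DAZ)
  read c, top D: go to q_2, push ε → (q_2, abaac, AZ)
No transition for (q_2, a, top A); M blocks with input abaac remaining.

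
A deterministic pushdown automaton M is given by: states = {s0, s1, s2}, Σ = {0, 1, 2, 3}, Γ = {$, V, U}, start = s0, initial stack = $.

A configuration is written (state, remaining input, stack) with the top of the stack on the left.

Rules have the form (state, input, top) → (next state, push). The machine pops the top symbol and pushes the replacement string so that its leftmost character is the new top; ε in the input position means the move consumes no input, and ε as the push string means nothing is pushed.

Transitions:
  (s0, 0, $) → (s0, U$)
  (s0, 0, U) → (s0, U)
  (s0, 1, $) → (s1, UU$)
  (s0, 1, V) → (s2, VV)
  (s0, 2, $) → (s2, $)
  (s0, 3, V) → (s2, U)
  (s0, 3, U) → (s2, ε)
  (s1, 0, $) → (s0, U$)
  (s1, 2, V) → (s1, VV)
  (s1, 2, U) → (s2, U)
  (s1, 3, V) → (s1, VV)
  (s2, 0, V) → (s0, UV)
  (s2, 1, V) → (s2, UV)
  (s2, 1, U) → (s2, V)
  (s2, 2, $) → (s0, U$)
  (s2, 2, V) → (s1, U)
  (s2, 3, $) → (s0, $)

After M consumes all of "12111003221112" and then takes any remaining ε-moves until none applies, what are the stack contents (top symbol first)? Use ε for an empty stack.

UVVU$

(s0, 12111003221112, $)
  read 1, top $: go to s1, push UU$ → (s1, 2111003221112, UU$)
  read 2, top U: go to s2, push U → (s2, 111003221112, UU$)
  read 1, top U: go to s2, push V → (s2, 11003221112, VU$)
  read 1, top V: go to s2, push UV → (s2, 1003221112, UVU$)
  read 1, top U: go to s2, push V → (s2, 003221112, VVU$)
  read 0, top V: go to s0, push UV → (s0, 03221112, UVVU$)
  read 0, top U: go to s0, push U → (s0, 3221112, UVVU$)
  read 3, top U: go to s2, push ε → (s2, 221112, VVU$)
  read 2, top V: go to s1, push U → (s1, 21112, UVU$)
  read 2, top U: go to s2, push U → (s2, 1112, UVU$)
  read 1, top U: go to s2, push V → (s2, 112, VVU$)
  read 1, top V: go to s2, push UV → (s2, 12, UVVU$)
  read 1, top U: go to s2, push V → (s2, 2, VVVU$)
  read 2, top V: go to s1, push U → (s1, ε, UVVU$)
All input consumed in state s1 with stack UVVU$.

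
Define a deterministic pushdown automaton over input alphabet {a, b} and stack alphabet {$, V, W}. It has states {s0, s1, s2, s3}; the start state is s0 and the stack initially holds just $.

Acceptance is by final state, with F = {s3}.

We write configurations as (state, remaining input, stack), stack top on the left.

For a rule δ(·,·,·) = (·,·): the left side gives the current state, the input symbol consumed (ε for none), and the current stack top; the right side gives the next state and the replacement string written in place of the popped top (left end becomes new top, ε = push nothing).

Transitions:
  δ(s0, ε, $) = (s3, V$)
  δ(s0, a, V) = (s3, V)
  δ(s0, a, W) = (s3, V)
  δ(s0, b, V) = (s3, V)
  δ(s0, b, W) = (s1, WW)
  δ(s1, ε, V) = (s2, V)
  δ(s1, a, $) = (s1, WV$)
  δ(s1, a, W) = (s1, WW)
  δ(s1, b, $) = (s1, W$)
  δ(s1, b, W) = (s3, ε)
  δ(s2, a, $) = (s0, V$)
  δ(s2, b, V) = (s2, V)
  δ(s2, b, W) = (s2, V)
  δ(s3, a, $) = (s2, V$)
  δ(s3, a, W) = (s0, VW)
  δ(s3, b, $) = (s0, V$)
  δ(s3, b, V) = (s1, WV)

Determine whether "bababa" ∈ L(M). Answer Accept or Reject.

Reject

(s0, bababa, $) ⊢ (s3, bababa, V$) ⊢ (s1, ababa, WV$) ⊢ (s1, baba, WWV$) ⊢ (s3, aba, WV$) ⊢ (s0, ba, VWV$) ⊢ (s3, a, VWV$)
No transition applies at (s3, a, VWV$); input not fully consumed.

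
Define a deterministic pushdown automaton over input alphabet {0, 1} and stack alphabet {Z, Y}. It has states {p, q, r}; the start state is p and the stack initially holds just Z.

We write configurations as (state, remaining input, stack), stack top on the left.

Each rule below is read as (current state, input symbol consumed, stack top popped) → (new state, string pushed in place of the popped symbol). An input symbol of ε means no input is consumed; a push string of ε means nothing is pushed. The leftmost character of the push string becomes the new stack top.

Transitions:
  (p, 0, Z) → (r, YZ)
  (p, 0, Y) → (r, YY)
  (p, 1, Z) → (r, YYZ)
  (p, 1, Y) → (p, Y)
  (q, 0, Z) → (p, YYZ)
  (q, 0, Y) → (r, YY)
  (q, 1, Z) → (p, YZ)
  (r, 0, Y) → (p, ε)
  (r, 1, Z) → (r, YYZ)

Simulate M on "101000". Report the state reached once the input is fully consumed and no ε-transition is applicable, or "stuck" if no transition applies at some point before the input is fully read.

r

(p, 101000, Z)
  read 1, top Z: go to r, push YYZ → (r, 01000, YYZ)
  read 0, top Y: go to p, push ε → (p, 1000, YZ)
  read 1, top Y: go to p, push Y → (p, 000, YZ)
  read 0, top Y: go to r, push YY → (r, 00, YYZ)
  read 0, top Y: go to p, push ε → (p, 0, YZ)
  read 0, top Y: go to r, push YY → (r, ε, YYZ)
All input consumed; M is in state r.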